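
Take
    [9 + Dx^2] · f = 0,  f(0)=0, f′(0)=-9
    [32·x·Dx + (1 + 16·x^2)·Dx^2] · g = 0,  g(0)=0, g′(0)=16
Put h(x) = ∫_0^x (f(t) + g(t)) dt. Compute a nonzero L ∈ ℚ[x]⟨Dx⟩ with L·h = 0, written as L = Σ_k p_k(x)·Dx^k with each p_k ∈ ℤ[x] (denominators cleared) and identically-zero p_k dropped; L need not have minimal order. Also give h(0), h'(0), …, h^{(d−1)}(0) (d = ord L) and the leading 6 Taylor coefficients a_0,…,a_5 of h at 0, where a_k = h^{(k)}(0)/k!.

f: a_k = 0, -9, 0, 27/2, 0, -243/40, …
g: a_k = 0, 16, 0, -256/3, 0, 4096/5, …
f+g: L₀ = lclm(L_f,L_g), ord ≤ 2+2.
Integrate: L := L₀·Dx.
L = (-52704·x + 967680·x^3 + 663552·x^5)·Dx^2 + (-207 + 13104·x^2 + 283392·x^4 + 331776·x^6)·Dx^3 + (-5856·x + 107520·x^3 + 73728·x^5)·Dx^4 + (-23 + 1456·x^2 + 31488·x^4 + 36864·x^6)·Dx^5  (order 5).
h: a_k = 0, 0, 7/2, 0, -431/24, 0, …
ICs: h(0) = 0, h′(0) = 0, h′′(0) = 7, h′′′(0) = 0, h′′′′(0) = -431.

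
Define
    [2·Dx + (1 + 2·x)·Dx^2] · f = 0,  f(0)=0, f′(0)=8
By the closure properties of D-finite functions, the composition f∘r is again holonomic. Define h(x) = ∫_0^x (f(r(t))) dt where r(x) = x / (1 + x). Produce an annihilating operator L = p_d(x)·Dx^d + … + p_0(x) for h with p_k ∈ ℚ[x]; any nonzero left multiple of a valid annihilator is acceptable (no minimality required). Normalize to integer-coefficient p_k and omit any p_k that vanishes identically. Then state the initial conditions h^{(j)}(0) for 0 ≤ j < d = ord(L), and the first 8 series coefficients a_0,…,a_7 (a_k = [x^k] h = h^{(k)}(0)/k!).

L = (4 + 6·x)·Dx^2 + (1 + 4·x + 3·x^2)·Dx^3  (order 3).
h: a_k = 0, 0, 4, -16/3, 26/3, -16, 484/15, -208/3, …
ICs: h(0) = 0, h′(0) = 0, h′′(0) = 8.

f: a_k = 0, 8, -8, 32/3, -16, 128/5, -128/3, 512/7, …
L₀ from L_f via x↦r, Dx↦r'^{-1}Dx.
h=∫₀ˣh₀: take L = L₀·Dx.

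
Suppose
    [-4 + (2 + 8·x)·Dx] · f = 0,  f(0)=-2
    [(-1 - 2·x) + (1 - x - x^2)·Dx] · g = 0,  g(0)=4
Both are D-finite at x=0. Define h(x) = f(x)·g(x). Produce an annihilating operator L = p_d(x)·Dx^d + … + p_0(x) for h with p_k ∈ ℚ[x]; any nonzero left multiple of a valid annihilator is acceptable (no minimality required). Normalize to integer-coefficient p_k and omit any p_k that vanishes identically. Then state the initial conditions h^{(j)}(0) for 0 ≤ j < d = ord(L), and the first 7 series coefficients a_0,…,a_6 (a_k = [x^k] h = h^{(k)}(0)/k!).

f: a_k = -2, -4, 4, -8, 20, -56, 168, …
g: a_k = 4, 4, 8, 12, 20, 32, 52, …
Product ⇒ symmetric product L₀, ord ≤ 1.
L = (3 + 4·x + 6·x^2) + (-1 - 3·x + 5·x^2 + 4·x^3)·Dx  (order 1).
h: a_k = -8, -24, -16, -72, -8, -304, 360, …
ICs: h(0) = -8.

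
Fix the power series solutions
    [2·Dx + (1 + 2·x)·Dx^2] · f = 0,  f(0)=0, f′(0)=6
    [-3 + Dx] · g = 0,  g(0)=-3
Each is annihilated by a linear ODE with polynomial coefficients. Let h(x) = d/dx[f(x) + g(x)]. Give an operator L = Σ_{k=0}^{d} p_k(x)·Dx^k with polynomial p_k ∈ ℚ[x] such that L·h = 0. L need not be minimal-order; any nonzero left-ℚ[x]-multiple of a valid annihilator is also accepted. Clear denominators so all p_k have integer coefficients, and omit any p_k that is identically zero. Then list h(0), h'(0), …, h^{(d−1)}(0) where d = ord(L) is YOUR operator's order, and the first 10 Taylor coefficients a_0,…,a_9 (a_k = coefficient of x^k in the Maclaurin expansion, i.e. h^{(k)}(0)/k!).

L = (-42 - 36·x) + (-1 - 36·x - 36·x^2)·Dx + (5 + 16·x + 12·x^2)·Dx^2  (order 2).
h: a_k = -3, -39, -33/2, -177/2, 525/8, -8409/40, 29991/80, -432267/560, 6874719/4480, -13764747/4480, …
ICs: h(0) = -3, h′(0) = -39.

f: a_k = 0, 6, -6, 8, -12, 96/5, -32, 384/7, -96, 512/3, …
g: a_k = -3, -9, -27/2, -27/2, -81/8, -243/40, -243/80, -729/560, -2187/4480, -729/4480, …
h₀=f+g: left-lcm gives L₀, ord ≤ 3.
Differentiate: ansatz ord ≤ ord L₀ ⇒ L.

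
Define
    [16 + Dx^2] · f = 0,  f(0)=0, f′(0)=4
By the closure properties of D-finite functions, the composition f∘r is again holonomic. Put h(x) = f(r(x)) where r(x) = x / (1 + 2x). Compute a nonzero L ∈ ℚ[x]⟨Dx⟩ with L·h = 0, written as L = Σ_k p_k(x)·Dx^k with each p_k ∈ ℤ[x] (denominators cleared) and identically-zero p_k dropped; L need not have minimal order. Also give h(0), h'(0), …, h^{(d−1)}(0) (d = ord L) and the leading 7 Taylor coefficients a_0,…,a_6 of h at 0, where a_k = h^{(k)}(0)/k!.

L = 16 + (4 + 24·x + 48·x^2 + 32·x^3)·Dx + (1 + 8·x + 24·x^2 + 32·x^3 + 16·x^4)·Dx^2  (order 2).
h: a_k = 0, 4, -8, 16/3, 32, -2752/15, 640, …
ICs: h(0) = 0, h′(0) = 4.

f: a_k = 0, 4, 0, -32/3, 0, 128/15, 0, …
Change of var in L_f (x↦r) gives L₀.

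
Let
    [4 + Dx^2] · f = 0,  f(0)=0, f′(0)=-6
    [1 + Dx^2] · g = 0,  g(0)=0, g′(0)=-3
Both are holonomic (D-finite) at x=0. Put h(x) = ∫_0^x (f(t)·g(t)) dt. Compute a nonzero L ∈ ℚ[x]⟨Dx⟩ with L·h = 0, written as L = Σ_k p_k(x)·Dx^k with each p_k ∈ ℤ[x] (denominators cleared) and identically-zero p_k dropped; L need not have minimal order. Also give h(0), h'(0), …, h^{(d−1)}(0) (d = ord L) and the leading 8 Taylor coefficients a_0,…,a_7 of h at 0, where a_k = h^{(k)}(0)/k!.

f: a_k = 0, -6, 0, 4, 0, -4/5, 0, 8/105, …
g: a_k = 0, -3, 0, 1/2, 0, -1/40, 0, 1/1680, …
L₀ := L_f ⊗_s L_g (sym. prod.), ord ≤ 4.
∫: right-multiply L₀ by Dx.
L = 9·Dx + 10·Dx^3 + Dx^5  (order 5).
h: a_k = 0, 0, 0, 6, 0, -3, 0, 13/20, …
ICs: h(0) = 0, h′(0) = 0, h′′(0) = 0, h′′′(0) = 36, h′′′′(0) = 0.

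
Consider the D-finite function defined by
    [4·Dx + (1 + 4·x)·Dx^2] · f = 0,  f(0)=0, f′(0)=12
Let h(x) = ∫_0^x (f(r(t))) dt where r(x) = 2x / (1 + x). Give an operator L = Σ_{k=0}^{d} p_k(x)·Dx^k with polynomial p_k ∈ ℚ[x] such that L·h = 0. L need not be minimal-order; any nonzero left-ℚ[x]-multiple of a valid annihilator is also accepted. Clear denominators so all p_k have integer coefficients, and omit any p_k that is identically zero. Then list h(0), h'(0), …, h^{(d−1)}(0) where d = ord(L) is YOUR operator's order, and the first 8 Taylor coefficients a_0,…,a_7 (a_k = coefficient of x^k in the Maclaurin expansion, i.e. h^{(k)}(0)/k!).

f: a_k = 0, 12, -24, 64, -192, 3072/5, -2048, 49152/7, …
Substitute x→r, Dx→(1/r')Dx; clear ⇒ L₀.
h=∫h₀ ⇒ L = L₀·Dx.
L = (10 + 18·x)·Dx^2 + (1 + 10·x + 9·x^2)·Dx^3  (order 3).
h: a_k = 0, 0, 12, -40, 182, -984, 29524/5, -37960, …
ICs: h(0) = 0, h′(0) = 0, h′′(0) = 24.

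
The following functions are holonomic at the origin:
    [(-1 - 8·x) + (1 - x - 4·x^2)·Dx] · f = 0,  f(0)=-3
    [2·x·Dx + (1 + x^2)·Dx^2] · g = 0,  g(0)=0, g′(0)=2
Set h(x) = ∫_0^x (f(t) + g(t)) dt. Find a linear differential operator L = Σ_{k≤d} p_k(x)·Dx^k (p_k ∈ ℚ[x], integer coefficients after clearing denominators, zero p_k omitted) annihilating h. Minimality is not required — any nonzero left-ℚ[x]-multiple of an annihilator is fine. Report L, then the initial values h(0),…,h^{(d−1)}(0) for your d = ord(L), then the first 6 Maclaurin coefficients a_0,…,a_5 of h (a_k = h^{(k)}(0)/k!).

f: a_k = -3, -3, -15, -27, -87, -195, …
g: a_k = 0, 2, 0, -2/3, 0, 2/5, …
f+g: L₀ = lclm(L_f,L_g), ord ≤ 1+2.
Integrate: L := L₀·Dx.
L = (-10 + 40·x + 478·x^2 + 864·x^3 + 2496·x^4 + 384·x^6)·Dx^2 + (28 + 246·x + 316·x^2 + 1182·x^3 + 752·x^4 + 2048·x^5 + 48·x^6 + 384·x^7)·Dx^3 + (-5 - 8·x - 32·x^2 + 104·x^3 + 197·x^4 + 128·x^5 + 288·x^6 + 16·x^7 + 64·x^8)·Dx^4  (order 4).
h: a_k = 0, -3, -1/2, -5, -83/12, -87/5, …
ICs: h(0) = 0, h′(0) = -3, h′′(0) = -1, h′′′(0) = -30.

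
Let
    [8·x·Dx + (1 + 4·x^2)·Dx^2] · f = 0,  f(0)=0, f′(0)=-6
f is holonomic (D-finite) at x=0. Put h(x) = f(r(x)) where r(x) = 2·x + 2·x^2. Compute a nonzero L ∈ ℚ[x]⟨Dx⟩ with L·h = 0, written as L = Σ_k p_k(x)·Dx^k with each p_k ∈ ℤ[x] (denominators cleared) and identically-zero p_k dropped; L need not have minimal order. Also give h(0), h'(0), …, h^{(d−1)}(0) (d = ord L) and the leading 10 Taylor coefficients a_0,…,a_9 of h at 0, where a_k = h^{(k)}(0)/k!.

L = (-2 + 32·x + 128·x^2 + 192·x^3 + 96·x^4)·Dx + (1 + 2·x + 16·x^2 + 64·x^3 + 80·x^4 + 32·x^5)·Dx^2  (order 2).
h: a_k = 0, -12, -12, 64, 192, -2112/5, -3008, 6144/7, 43008, 171008/3, …
ICs: h(0) = 0, h′(0) = -12.

f: a_k = 0, -6, 0, 8, 0, -96/5, 0, 384/7, 0, -512/3, …
L₀ from L_f via x↦r, Dx↦r'^{-1}Dx.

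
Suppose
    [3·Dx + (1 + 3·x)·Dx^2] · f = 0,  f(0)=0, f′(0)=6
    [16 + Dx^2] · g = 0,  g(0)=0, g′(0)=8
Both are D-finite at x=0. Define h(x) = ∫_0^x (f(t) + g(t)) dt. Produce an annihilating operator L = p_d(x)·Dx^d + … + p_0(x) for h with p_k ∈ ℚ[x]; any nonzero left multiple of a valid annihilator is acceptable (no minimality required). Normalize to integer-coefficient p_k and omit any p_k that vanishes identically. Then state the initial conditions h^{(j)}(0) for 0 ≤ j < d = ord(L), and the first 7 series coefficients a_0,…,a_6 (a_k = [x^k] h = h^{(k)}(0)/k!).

f: a_k = 0, 6, -9, 18, -81/2, 486/5, -243, …
g: a_k = 0, 8, 0, -64/3, 0, 256/15, 0, …
L₀ := lclm(L_f,L_g); ord L₀ ≤ 2+2.
h=∫₀ˣh₀: take L = L₀·Dx.
L = (1680 + 2304·x + 3456·x^2)·Dx^2 + (272 + 1584·x + 3456·x^2 + 3456·x^3)·Dx^3 + (105 + 144·x + 216·x^2)·Dx^4 + (17 + 99·x + 216·x^2 + 216·x^3)·Dx^5  (order 5).
h: a_k = 0, 0, 7, -3, -5/6, -81/10, 857/45, …
ICs: h(0) = 0, h′(0) = 0, h′′(0) = 14, h′′′(0) = -18, h′′′′(0) = -20.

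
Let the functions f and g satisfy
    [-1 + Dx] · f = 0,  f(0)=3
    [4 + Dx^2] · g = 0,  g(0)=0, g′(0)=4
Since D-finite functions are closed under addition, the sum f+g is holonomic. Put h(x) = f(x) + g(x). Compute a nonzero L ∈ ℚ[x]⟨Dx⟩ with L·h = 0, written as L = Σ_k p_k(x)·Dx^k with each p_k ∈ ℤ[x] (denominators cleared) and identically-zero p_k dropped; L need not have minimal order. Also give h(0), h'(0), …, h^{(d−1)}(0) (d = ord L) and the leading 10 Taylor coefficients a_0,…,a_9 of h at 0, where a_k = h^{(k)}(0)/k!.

f: a_k = 3, 3, 3/2, 1/2, 1/8, 1/40, 1/240, 1/1680, 1/13440, 1/120960, …
g: a_k = 0, 4, 0, -8/3, 0, 8/15, 0, -16/315, 0, 8/2835, …
h₀=f+g: left-lcm gives L₀, ord ≤ 3.
L = -4 + 4·Dx - Dx^2 + Dx^3  (order 3).
h: a_k = 3, 7, 3/2, -13/6, 1/8, 67/120, 1/240, -253/5040, 1/13440, 1027/362880, …
ICs: h(0) = 3, h′(0) = 7, h′′(0) = 3.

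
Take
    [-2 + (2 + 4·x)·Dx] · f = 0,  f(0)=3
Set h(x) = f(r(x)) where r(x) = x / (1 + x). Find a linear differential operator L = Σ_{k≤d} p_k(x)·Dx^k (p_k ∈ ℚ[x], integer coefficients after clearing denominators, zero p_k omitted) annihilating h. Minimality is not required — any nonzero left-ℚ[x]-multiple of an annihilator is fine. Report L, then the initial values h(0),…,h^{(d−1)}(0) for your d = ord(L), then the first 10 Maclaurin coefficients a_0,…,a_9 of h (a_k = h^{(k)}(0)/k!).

L = -1 + (1 + 4·x + 3·x^2)·Dx  (order 1).
h: a_k = 3, 3, -9/2, 15/2, -111/8, 225/8, -981/16, 2259/16, -43335/128, 107097/128, …
ICs: h(0) = 3.

f: a_k = 3, 3, -3/2, 3/2, -15/8, 21/8, -63/16, 99/16, -1287/128, 2145/128, …
Substitute x→r, Dx→(1/r')Dx; clear ⇒ L₀.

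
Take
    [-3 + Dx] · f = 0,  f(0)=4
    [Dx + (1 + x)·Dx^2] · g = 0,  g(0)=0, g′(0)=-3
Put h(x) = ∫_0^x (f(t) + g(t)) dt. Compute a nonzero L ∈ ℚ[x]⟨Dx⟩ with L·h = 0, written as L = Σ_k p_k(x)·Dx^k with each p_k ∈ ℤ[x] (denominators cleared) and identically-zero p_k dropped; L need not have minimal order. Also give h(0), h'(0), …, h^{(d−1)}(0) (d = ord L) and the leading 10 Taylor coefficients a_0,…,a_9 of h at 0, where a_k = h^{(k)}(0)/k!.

f: a_k = 4, 12, 18, 18, 27/2, 81/10, 81/20, 243/140, 729/1120, 243/1120, …
g: a_k = 0, -3, 3/2, -1, 3/4, -3/5, 1/2, -3/7, 3/8, -1/3, …
Weyl lclm of L_f,L_g ⇒ L₀ (ord ≤ 3).
h=∫₀ˣh₀: take L = L₀·Dx.
L = (-15 - 9·x)·Dx^2 + (-7 - 18·x - 9·x^2)·Dx^3 + (4 + 7·x + 3·x^2)·Dx^4  (order 4).
h: a_k = 0, 4, 9/2, 13/2, 17/4, 57/20, 5/4, 13/20, 183/1120, 383/3360, …
ICs: h(0) = 0, h′(0) = 4, h′′(0) = 9, h′′′(0) = 39.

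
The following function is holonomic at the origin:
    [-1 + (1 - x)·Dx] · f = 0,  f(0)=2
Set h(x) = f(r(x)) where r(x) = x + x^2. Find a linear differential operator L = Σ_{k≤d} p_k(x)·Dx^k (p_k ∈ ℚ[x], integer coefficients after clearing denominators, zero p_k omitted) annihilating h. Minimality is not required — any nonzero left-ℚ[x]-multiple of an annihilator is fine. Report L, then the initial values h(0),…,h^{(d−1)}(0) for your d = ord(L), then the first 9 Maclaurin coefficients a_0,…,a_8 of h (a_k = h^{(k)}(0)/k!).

L = (1 + 2·x) + (-1 + x + x^2)·Dx  (order 1).
h: a_k = 2, 2, 4, 6, 10, 16, 26, 42, 68, …
ICs: h(0) = 2.

f: a_k = 2, 2, 2, 2, 2, 2, 2, 2, 2, …
Substitute x→r, Dx→(1/r')Dx; clear ⇒ L₀.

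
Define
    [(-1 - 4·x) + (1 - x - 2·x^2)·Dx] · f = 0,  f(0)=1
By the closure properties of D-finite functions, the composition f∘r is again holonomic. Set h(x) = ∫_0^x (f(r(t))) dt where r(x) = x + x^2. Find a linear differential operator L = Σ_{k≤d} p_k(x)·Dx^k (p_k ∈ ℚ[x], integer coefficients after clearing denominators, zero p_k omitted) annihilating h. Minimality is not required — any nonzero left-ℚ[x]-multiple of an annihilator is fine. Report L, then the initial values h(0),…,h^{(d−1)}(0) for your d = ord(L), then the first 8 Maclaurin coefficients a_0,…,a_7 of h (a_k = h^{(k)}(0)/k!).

L = (1 + 6·x + 12·x^2 + 8·x^3)·Dx + (-1 + x + 3·x^2 + 4·x^3 + 2·x^4)·Dx^2  (order 2).
h: a_k = 0, 1, 1/2, 4/3, 11/4, 29/5, 40/3, 219/7, …
ICs: h(0) = 0, h′(0) = 1.

f: a_k = 1, 1, 3, 5, 11, 21, 43, 85, …
Substitute x→r, Dx→(1/r')Dx; clear ⇒ L₀.
h=∫₀ˣh₀: take L = L₀·Dx.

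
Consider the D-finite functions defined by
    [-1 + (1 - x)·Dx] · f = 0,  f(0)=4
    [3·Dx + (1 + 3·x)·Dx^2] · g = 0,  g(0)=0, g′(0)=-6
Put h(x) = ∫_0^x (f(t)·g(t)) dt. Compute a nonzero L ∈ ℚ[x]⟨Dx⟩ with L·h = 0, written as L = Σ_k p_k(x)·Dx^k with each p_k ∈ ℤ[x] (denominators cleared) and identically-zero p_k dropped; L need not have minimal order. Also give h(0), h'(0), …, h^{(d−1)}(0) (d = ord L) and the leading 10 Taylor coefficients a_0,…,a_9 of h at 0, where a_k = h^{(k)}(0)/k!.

f: a_k = 4, 4, 4, 4, 4, 4, 4, 4, 4, 4, …
g: a_k = 0, -6, 9, -18, 81/2, -486/5, 243, -4374/7, 6561/4, -4374, …
h₀=f·g: eliminate ⇒ L₀, order ≤ 1·2.
Integrate: L := L₀·Dx.
L = 3·Dx + (-1 + 9·x)·Dx^2 + (-1 - 2·x + 3·x^2)·Dx^3  (order 3).
h: a_k = 0, 0, -12, 4, -15, 102/5, -239/5, 3426/35, -31749/140, 55379/105, …
ICs: h(0) = 0, h′(0) = 0, h′′(0) = -24.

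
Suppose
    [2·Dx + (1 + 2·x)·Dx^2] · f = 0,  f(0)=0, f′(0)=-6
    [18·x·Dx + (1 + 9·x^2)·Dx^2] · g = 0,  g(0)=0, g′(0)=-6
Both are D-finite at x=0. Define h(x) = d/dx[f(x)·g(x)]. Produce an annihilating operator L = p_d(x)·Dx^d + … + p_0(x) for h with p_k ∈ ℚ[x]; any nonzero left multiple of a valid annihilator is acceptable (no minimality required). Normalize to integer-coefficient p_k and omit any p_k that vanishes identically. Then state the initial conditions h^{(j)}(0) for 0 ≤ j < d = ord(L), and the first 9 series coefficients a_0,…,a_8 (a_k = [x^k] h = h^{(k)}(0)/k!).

L = (792 + 3024·x + 22680·x^2 + 102384·x^3 + 174960·x^4 + 151632·x^5 + 104976·x^7) + (332 + 4752·x + 28908·x^2 + 127008·x^3 + 351216·x^4 + 542376·x^5 + 408240·x^6 + 157464·x^7 + 367416·x^8)·Dx + (44 + 916·x + 6696·x^2 + 27252·x^3 + 85860·x^4 + 193428·x^5 + 279936·x^6 + 224532·x^7 + 157464·x^8 + 209952·x^9)·Dx^2 + (10 + 76·x + 418·x^2 + 1728·x^3 + 5391·x^4 + 12960·x^5 + 24948·x^6 + 34992·x^7 + 29889·x^8 + 26244·x^9 + 26244·x^10)·Dx^3  (order 3).
h: a_k = 0, 72, -108, -240, 180, 16632/5, -19572/5, -23904, 813564/35, …
ICs: h(0) = 0, h′(0) = 72, h′′(0) = -216.

f: a_k = 0, -6, 6, -8, 12, -96/5, 32, -384/7, 96, …
g: a_k = 0, -6, 0, 18, 0, -486/5, 0, 4374/7, 0, …
f·g: L₀ = L_f ⊗_s L_g, ord ≤ 2·2.
h₀' ⇒ L via d/dx closure of L₀.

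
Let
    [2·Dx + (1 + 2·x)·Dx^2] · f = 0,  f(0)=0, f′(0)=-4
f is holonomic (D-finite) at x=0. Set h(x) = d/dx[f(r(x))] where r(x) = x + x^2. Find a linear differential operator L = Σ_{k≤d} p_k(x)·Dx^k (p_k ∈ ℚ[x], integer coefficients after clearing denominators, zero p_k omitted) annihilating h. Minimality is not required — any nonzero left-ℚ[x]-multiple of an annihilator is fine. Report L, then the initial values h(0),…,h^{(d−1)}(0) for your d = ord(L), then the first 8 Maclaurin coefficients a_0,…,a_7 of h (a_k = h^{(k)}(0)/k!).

f: a_k = 0, -4, 4, -16/3, 8, -64/5, 64/3, -256/7, …
Substitute x→r, Dx→(1/r')Dx; clear ⇒ L₀.
Differentiate: ansatz ord ≤ ord L₀ ⇒ L.
L = (4·x + 4·x^2) + (1 + 4·x + 6·x^2 + 4·x^3)·Dx  (order 1).
h: a_k = -4, 0, 8, -16, 16, 0, -32, 64, …
ICs: h(0) = -4.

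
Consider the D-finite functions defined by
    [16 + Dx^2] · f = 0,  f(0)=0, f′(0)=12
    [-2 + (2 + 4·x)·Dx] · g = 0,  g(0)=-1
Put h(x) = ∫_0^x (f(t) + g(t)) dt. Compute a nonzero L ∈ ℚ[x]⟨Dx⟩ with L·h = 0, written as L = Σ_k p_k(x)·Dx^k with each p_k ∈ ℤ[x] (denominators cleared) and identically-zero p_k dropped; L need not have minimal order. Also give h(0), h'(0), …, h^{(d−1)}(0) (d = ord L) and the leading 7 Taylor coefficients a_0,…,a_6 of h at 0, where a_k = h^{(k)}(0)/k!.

L = (-304 - 1024·x - 1024·x^2)·Dx + (240 + 1504·x + 3072·x^2 + 2048·x^3)·Dx^2 + (-19 - 64·x - 64·x^2)·Dx^3 + (15 + 94·x + 192·x^2 + 128·x^3)·Dx^4  (order 4).
h: a_k = 0, -1, 11/2, 1/6, -65/8, 1/8, 989/240, …
ICs: h(0) = 0, h′(0) = -1, h′′(0) = 11, h′′′(0) = 1.

f: a_k = 0, 12, 0, -32, 0, 128/5, 0, …
g: a_k = -1, -1, 1/2, -1/2, 5/8, -7/8, 21/16, …
L₀ := lclm(L_f,L_g); ord L₀ ≤ 2+1.
h=∫₀ˣh₀: take L = L₀·Dx.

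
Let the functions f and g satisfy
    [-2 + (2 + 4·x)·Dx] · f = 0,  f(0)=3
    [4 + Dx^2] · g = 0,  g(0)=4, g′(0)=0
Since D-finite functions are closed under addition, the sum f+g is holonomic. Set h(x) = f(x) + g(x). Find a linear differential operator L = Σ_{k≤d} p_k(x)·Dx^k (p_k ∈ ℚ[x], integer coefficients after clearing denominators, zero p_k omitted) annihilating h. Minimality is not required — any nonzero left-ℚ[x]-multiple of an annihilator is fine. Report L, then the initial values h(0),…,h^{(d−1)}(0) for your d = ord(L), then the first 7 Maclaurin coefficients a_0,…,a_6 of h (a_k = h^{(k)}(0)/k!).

L = (-28 - 64·x - 64·x^2) + (12 + 88·x + 192·x^2 + 128·x^3)·Dx + (-7 - 16·x - 16·x^2)·Dx^2 + (3 + 22·x + 48·x^2 + 32·x^3)·Dx^3  (order 3).
h: a_k = 7, 3, -19/2, 3/2, 19/24, 21/8, -3091/720, …
ICs: h(0) = 7, h′(0) = 3, h′′(0) = -19.

f: a_k = 3, 3, -3/2, 3/2, -15/8, 21/8, -63/16, …
g: a_k = 4, 0, -8, 0, 8/3, 0, -16/45, …
Weyl lclm of L_f,L_g ⇒ L₀ (ord ≤ 3).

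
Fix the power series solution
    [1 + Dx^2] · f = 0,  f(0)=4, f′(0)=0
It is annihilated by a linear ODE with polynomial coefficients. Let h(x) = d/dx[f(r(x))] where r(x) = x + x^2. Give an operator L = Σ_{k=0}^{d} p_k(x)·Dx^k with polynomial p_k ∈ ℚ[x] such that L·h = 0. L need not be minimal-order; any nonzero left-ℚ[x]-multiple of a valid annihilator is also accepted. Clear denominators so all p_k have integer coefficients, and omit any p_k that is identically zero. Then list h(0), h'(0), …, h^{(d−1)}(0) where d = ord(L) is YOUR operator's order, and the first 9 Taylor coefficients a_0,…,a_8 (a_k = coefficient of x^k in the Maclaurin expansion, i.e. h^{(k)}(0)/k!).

f: a_k = 4, 0, -2, 0, 1/6, 0, -1/180, 0, 1/10080, …
L₀ from L_f via x↦r, Dx↦r'^{-1}Dx.
Differentiate: ansatz ord ≤ ord L₀ ⇒ L.
L = (13 + 8·x + 24·x^2 + 32·x^3 + 16·x^4) + (-6 - 12·x)·Dx + (1 + 4·x + 4·x^2)·Dx^2  (order 2).
h: a_k = 0, -4, -12, -22/3, 10/3, 179/30, 133/30, 841/1260, -139/140, …
ICs: h(0) = 0, h′(0) = -4.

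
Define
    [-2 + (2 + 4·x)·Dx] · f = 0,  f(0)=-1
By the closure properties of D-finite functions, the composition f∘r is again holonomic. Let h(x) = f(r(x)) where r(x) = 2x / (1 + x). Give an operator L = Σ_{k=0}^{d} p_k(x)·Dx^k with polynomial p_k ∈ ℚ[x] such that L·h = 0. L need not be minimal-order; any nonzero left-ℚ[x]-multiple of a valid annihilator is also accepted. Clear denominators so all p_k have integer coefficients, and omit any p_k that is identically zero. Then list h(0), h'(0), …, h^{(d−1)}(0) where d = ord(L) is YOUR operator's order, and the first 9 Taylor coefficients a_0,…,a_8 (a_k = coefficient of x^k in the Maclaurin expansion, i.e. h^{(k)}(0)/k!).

L = -2 + (1 + 6·x + 5·x^2)·Dx  (order 1).
h: a_k = -1, -2, 4, -10, 30, -102, 376, -1462, 5900, …
ICs: h(0) = -1.

f: a_k = -1, -1, 1/2, -1/2, 5/8, -7/8, 21/16, -33/16, 429/128, …
Change of var in L_f (x↦r) gives L₀.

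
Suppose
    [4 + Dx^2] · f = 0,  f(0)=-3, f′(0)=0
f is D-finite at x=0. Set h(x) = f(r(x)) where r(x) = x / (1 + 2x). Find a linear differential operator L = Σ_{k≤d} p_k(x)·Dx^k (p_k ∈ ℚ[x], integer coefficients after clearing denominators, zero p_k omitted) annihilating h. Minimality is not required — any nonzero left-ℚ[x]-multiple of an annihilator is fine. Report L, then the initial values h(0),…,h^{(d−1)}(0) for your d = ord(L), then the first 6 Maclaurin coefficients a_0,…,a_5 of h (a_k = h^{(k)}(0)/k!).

f: a_k = -3, 0, 6, 0, -2, 0, …
L₀ from L_f via x↦r, Dx↦r'^{-1}Dx.
L = 4 + (4 + 24·x + 48·x^2 + 32·x^3)·Dx + (1 + 8·x + 24·x^2 + 32·x^3 + 16·x^4)·Dx^2  (order 2).
h: a_k = -3, 0, 6, -24, 70, -176, …
ICs: h(0) = -3, h′(0) = 0.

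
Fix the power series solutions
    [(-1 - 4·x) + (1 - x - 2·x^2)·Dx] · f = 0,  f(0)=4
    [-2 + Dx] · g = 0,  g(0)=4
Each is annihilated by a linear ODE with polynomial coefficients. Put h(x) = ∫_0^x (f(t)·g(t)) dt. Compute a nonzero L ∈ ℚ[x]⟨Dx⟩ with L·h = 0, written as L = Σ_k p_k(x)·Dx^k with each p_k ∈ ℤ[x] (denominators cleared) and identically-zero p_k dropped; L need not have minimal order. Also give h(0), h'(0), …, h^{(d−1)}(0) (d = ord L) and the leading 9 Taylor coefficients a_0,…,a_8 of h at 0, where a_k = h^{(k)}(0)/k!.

L = (3 + 2·x - 4·x^2)·Dx + (-1 + x + 2·x^2)·Dx^2  (order 2).
h: a_k = 0, 16, 24, 112/3, 172/3, 464/5, 6952/45, 83536/315, 16234/35, …
ICs: h(0) = 0, h′(0) = 16.

f: a_k = 4, 4, 12, 20, 44, 84, 172, 340, 684, …
g: a_k = 4, 8, 8, 16/3, 8/3, 16/15, 16/45, 32/315, 8/315, …
L₀ := L_f ⊗_s L_g (sym. prod.), ord ≤ 1.
∫: right-multiply L₀ by Dx.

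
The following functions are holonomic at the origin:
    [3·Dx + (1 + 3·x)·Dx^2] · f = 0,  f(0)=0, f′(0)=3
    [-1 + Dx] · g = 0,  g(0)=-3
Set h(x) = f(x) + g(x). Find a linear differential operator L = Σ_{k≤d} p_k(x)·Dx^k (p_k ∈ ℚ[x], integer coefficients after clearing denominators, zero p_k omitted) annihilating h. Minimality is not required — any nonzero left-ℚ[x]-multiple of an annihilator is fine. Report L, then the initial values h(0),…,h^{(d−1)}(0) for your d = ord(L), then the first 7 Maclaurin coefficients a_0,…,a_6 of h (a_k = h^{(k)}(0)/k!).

f: a_k = 0, 3, -9/2, 9, -81/4, 243/5, -243/2, …
g: a_k = -3, -3, -3/2, -1/2, -1/8, -1/40, -1/240, …
f+g: L₀ = lclm(L_f,L_g), ord ≤ 2+1.
L = (-21 - 9·x)·Dx + (17 - 6·x - 9·x^2)·Dx^2 + (4 + 15·x + 9·x^2)·Dx^3  (order 3).
h: a_k = -3, 0, -6, 17/2, -163/8, 1943/40, -29161/240, …
ICs: h(0) = -3, h′(0) = 0, h′′(0) = -12.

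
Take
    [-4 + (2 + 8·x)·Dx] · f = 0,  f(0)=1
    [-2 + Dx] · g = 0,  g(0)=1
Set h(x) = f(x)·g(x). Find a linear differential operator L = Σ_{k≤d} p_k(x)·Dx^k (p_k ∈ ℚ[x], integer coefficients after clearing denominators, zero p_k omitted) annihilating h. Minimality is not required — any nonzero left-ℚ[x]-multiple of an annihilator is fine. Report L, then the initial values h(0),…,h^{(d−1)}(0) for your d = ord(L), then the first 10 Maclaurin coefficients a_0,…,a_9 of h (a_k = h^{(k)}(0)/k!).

f: a_k = 1, 2, -2, 4, -10, 28, -84, 264, -858, 2860, …
g: a_k = 1, 2, 2, 4/3, 2/3, 4/15, 4/45, 8/315, 2/315, 4/2835, …
f·g: L₀ = L_f ⊗_s L_g, ord ≤ 1·1.
L = (-4 - 8·x) + (1 + 4·x)·Dx  (order 1).
h: a_k = 1, 4, 4, 16/3, -8/3, 224/15, -1952/45, 44416/315, -146912/315, 4468864/2835, …
ICs: h(0) = 1.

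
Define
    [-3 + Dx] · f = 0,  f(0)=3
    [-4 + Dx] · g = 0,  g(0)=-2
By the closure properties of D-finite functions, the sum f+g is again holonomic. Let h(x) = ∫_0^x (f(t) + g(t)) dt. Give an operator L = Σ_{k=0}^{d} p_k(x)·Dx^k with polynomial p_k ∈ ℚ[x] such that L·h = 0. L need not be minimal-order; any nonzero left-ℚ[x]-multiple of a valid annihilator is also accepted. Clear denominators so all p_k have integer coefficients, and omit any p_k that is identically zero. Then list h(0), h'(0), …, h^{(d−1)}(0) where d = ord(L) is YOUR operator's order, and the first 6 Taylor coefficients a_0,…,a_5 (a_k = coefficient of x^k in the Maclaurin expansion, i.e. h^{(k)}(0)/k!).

L = 12·Dx - 7·Dx^2 + Dx^3  (order 3).
h: a_k = 0, 1, 1/2, -5/6, -47/24, -269/120, …
ICs: h(0) = 0, h′(0) = 1, h′′(0) = 1.

f: a_k = 3, 9, 27/2, 27/2, 81/8, 243/40, …
g: a_k = -2, -8, -16, -64/3, -64/3, -256/15, …
f+g: L₀ = lclm(L_f,L_g), ord ≤ 1+1.
h=∫h₀ ⇒ L = L₀·Dx.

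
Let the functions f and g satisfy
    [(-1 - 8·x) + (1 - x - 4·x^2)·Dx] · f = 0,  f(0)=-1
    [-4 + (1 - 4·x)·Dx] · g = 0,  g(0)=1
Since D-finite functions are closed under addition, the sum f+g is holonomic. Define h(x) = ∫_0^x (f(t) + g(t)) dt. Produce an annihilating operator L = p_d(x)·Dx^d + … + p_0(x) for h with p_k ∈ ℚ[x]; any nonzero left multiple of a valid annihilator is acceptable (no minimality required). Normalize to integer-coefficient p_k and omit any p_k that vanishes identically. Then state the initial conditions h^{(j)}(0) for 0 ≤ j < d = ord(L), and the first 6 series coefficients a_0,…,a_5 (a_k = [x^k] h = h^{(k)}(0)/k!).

f: a_k = -1, -1, -5, -9, -29, -65, …
g: a_k = 1, 4, 16, 64, 256, 1024, …
Weyl lclm of L_f,L_g ⇒ L₀ (ord ≤ 2).
h=∫h₀ ⇒ L = L₀·Dx.
L = (8 - 288·x + 384·x^2 - 512·x^3)·Dx + (22 - 8·x - 288·x^2 + 640·x^3 - 1024·x^4)·Dx^2 + (-3 + 23·x - 56·x^2 + 32·x^3 + 128·x^4 - 256·x^5)·Dx^3  (order 3).
h: a_k = 0, 0, 3/2, 11/3, 55/4, 227/5, …
ICs: h(0) = 0, h′(0) = 0, h′′(0) = 3.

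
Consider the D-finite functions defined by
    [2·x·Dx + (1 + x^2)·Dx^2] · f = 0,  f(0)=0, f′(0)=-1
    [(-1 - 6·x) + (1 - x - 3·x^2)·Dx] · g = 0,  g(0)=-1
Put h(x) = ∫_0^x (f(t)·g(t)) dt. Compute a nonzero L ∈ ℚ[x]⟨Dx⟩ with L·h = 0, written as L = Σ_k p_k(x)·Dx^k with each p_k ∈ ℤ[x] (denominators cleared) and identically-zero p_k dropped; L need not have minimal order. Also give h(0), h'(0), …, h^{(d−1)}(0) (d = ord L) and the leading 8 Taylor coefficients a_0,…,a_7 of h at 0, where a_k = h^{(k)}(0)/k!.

L = (6 + 2·x + 18·x^2)·Dx + (2 + 10·x + 4·x^2 + 18·x^3)·Dx^2 + (-1 + x + 2·x^2 + x^3 + 3·x^4)·Dx^3  (order 3).
h: a_k = 0, 0, 1/2, 1/3, 11/12, 4/3, 134/45, 568/105, …
ICs: h(0) = 0, h′(0) = 0, h′′(0) = 1.

f: a_k = 0, -1, 0, 1/3, 0, -1/5, 0, 1/7, …
g: a_k = -1, -1, -4, -7, -19, -40, -97, -217, …
Sym-product of L_f,L_g gives L₀ (≤ ord 2).
∫: right-multiply L₀ by Dx.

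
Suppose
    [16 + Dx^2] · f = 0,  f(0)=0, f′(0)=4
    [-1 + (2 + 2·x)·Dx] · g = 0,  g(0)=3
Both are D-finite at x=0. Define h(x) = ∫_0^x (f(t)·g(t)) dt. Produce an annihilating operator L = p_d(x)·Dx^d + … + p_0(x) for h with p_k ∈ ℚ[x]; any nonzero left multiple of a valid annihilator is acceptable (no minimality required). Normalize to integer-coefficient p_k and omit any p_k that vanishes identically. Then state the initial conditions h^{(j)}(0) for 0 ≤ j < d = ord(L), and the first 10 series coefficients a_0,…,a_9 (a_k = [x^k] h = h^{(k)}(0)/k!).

f: a_k = 0, 4, 0, -32/3, 0, 128/15, 0, -1024/315, 0, 2048/2835, …
g: a_k = 3, 3/2, -3/8, 3/16, -15/128, 21/256, -63/1024, 99/2048, -1287/32768, 2145/65536, …
L₀ := L_f ⊗_s L_g (sym. prod.), ord ≤ 2.
∫: right-multiply L₀ by Dx.
L = (67 + 128·x + 64·x^2)·Dx + (-4 - 4·x)·Dx^2 + (4 + 8·x + 4·x^2)·Dx^3  (order 3).
h: a_k = 0, 0, 6, 2, -67/8, -61/20, 4661/960, 3561/2240, -64235/43008, -212773/483840, …
ICs: h(0) = 0, h′(0) = 0, h′′(0) = 12.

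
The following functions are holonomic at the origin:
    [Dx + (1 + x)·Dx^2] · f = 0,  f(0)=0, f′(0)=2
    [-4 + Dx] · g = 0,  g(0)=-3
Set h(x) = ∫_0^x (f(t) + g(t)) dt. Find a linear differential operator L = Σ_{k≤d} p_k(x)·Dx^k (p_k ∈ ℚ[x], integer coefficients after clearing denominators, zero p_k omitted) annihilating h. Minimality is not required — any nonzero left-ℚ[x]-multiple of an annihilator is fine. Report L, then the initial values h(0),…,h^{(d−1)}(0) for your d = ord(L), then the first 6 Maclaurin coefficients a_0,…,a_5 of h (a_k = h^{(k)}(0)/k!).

L = (-24 - 16·x)·Dx^2 + (-14 - 32·x - 16·x^2)·Dx^3 + (5 + 9·x + 4·x^2)·Dx^4  (order 4).
h: a_k = 0, -3, -5, -25/3, -47/6, -13/2, …
ICs: h(0) = 0, h′(0) = -3, h′′(0) = -10, h′′′(0) = -50.

f: a_k = 0, 2, -1, 2/3, -1/2, 2/5, …
g: a_k = -3, -12, -24, -32, -32, -128/5, …
Sum ⇒ L₀ = lclm(L_f,L_g) in ℚ(x)⟨Dx⟩.
∫: right-multiply L₀ by Dx.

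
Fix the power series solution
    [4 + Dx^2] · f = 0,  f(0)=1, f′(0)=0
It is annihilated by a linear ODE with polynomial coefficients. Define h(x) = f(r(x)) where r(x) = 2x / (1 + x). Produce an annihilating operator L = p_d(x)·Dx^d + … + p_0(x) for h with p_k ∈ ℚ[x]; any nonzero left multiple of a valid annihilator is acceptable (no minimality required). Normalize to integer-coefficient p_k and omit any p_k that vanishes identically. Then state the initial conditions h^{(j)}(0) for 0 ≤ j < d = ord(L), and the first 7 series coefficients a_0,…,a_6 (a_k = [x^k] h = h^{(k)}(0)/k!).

L = 16 + (2 + 6·x + 6·x^2 + 2·x^3)·Dx + (1 + 4·x + 6·x^2 + 4·x^3 + x^4)·Dx^2  (order 2).
h: a_k = 1, 0, -8, 16, -40/3, -32/3, 2744/45, …
ICs: h(0) = 1, h′(0) = 0.

f: a_k = 1, 0, -2, 0, 2/3, 0, -4/45, …
Change of var in L_f (x↦r) gives L₀.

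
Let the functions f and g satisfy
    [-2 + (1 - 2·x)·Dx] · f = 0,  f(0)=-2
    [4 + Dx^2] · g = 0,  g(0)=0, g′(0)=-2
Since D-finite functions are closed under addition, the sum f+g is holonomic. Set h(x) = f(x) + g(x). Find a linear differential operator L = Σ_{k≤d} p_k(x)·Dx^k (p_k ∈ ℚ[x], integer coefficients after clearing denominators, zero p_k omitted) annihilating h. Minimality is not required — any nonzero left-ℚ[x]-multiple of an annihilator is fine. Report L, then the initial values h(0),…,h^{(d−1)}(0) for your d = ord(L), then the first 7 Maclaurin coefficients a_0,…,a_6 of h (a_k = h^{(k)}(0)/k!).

L = (56 - 32·x + 32·x^2) + (-12 + 40·x - 48·x^2 + 32·x^3)·Dx + (14 - 8·x + 8·x^2)·Dx^2 + (-3 + 10·x - 12·x^2 + 8·x^3)·Dx^3  (order 3).
h: a_k = -2, -6, -8, -44/3, -32, -964/15, -128, …
ICs: h(0) = -2, h′(0) = -6, h′′(0) = -16.

f: a_k = -2, -4, -8, -16, -32, -64, -128, …
g: a_k = 0, -2, 0, 4/3, 0, -4/15, 0, …
h₀=f+g: left-lcm gives L₀, ord ≤ 3.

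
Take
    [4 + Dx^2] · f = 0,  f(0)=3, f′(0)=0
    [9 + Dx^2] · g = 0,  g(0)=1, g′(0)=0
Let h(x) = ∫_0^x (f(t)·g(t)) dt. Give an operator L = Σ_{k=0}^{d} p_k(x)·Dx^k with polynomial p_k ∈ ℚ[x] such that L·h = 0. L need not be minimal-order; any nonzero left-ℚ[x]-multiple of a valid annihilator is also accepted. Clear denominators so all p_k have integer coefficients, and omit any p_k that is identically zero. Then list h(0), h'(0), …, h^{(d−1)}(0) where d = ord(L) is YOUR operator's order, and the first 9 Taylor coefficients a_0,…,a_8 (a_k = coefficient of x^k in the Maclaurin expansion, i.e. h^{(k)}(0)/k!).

L = 25·Dx + 26·Dx^3 + Dx^5  (order 5).
h: a_k = 0, 3, 0, -13/2, 0, 313/40, 0, -7813/1680, 0, …
ICs: h(0) = 0, h′(0) = 3, h′′(0) = 0, h′′′(0) = -39, h′′′′(0) = 0.

f: a_k = 3, 0, -6, 0, 2, 0, -4/15, 0, 2/105, …
g: a_k = 1, 0, -9/2, 0, 27/8, 0, -81/80, 0, 729/4480, …
L₀ := L_f ⊗_s L_g (sym. prod.), ord ≤ 4.
Integrate: L := L₀·Dx.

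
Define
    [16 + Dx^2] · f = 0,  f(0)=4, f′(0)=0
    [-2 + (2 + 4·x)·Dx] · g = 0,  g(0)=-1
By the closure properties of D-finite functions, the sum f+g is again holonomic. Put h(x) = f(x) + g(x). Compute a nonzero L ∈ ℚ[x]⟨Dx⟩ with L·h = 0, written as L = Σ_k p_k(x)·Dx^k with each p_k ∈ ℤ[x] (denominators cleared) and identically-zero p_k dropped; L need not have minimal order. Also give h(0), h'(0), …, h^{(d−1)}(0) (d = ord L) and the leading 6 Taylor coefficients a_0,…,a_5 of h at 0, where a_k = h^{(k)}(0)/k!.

f: a_k = 4, 0, -32, 0, 128/3, 0, …
g: a_k = -1, -1, 1/2, -1/2, 5/8, -7/8, …
f+g: L₀ = lclm(L_f,L_g), ord ≤ 2+1.
L = (-304 - 1024·x - 1024·x^2) + (240 + 1504·x + 3072·x^2 + 2048·x^3)·Dx + (-19 - 64·x - 64·x^2)·Dx^2 + (15 + 94·x + 192·x^2 + 128·x^3)·Dx^3  (order 3).
h: a_k = 3, -1, -63/2, -1/2, 1039/24, -7/8, …
ICs: h(0) = 3, h′(0) = -1, h′′(0) = -63.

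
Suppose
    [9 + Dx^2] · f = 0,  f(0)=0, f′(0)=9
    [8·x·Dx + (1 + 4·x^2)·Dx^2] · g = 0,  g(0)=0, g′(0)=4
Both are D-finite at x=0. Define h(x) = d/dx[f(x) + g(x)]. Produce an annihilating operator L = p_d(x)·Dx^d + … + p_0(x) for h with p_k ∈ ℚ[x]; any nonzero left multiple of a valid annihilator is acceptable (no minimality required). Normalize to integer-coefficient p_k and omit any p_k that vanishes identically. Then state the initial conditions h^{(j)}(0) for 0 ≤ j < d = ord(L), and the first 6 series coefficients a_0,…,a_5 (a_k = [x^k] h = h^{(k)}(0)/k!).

L = (-2808·x + 19008·x^3 + 10368·x^5) + (9 + 1548·x^2 + 7344·x^4 + 5184·x^6)·Dx + (-312·x + 2112·x^3 + 1152·x^5)·Dx^2 + (1 + 172·x^2 + 816·x^4 + 576·x^6)·Dx^3  (order 3).
h: a_k = 13, 0, -113/2, 0, 755/8, 0, …
ICs: h(0) = 13, h′(0) = 0, h′′(0) = -113.

f: a_k = 0, 9, 0, -27/2, 0, 243/40, …
g: a_k = 0, 4, 0, -16/3, 0, 64/5, …
Weyl lclm of L_f,L_g ⇒ L₀ (ord ≤ 4).
Derive L from L₀ (diff closure).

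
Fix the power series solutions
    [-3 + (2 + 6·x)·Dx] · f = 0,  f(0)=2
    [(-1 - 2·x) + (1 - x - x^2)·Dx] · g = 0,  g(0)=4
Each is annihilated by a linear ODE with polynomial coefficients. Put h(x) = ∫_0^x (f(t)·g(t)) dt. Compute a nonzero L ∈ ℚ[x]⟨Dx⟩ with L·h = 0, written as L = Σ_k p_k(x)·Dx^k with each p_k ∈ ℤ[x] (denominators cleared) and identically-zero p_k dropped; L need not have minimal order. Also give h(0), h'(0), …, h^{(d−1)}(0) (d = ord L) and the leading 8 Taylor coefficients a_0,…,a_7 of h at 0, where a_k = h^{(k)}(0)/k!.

L = (5 + 7·x + 9·x^2)·Dx + (-2 - 4·x + 8·x^2 + 6·x^3)·Dx^2  (order 2).
h: a_k = 0, 8, 10, 19/3, 105/8, 739/80, 4859/192, 10039/896, …
ICs: h(0) = 0, h′(0) = 8.

f: a_k = 2, 3, -9/4, 27/8, -405/64, 1701/128, -15309/512, 72171/1024, …
g: a_k = 4, 4, 8, 12, 20, 32, 52, 84, …
f·g: L₀ = L_f ⊗_s L_g, ord ≤ 1·1.
h=∫₀ˣh₀: take L = L₀·Dx.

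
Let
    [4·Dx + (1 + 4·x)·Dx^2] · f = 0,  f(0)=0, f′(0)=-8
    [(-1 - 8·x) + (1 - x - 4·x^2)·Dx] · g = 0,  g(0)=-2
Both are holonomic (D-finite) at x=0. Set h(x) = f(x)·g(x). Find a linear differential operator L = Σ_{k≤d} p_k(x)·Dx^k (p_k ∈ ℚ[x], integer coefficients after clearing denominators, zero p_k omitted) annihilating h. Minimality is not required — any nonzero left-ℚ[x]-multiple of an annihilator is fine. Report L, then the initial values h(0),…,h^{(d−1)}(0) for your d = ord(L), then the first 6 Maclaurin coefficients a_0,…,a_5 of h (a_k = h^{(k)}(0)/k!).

f: a_k = 0, -8, 16, -128/3, 128, -2048/5, …
g: a_k = -2, -2, -10, -18, -58, -130, …
f·g: L₀ = L_f ⊗_s L_g, ord ≤ 2·1.
L = (12 + 64·x) + (-2 + 28·x + 80·x^2)·Dx + (-1 - 3·x + 8·x^2 + 16·x^3)·Dx^2  (order 2).
h: a_k = 0, 16, -16, 400/3, -560/3, 17488/15, …
ICs: h(0) = 0, h′(0) = 16.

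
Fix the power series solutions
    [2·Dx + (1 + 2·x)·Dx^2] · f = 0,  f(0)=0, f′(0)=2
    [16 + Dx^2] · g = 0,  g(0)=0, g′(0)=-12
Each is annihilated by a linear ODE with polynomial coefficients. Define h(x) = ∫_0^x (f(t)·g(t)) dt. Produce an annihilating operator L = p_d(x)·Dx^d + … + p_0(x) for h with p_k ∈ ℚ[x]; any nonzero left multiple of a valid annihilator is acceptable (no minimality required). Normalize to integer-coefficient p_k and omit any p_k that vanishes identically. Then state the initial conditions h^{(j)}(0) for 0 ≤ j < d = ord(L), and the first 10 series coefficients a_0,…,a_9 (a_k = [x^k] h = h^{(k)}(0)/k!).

L = (2688 + 27648·x + 93184·x^2 + 131072·x^3 + 65536·x^4)·Dx + (896 + 5888·x + 12288·x^2 + 8192·x^3)·Dx^2 + (408 + 3712·x + 11904·x^2 + 16384·x^3 + 8192·x^4)·Dx^3 + (56 + 368·x + 768·x^2 + 512·x^3)·Dx^4 + (15 + 124·x + 380·x^2 + 512·x^3 + 256·x^4)·Dx^5  (order 5).
h: a_k = 0, 0, 0, -8, 6, 32/5, -8/3, -128/21, 32/5, -6656/945, …
ICs: h(0) = 0, h′(0) = 0, h′′(0) = 0, h′′′(0) = -48, h′′′′(0) = 144.

f: a_k = 0, 2, -2, 8/3, -4, 32/5, -32/3, 128/7, -32, 512/9, …
g: a_k = 0, -12, 0, 32, 0, -128/5, 0, 1024/105, 0, -2048/945, …
h₀=f·g: eliminate ⇒ L₀, order ≤ 2·2.
h=∫₀ˣh₀: take L = L₀·Dx.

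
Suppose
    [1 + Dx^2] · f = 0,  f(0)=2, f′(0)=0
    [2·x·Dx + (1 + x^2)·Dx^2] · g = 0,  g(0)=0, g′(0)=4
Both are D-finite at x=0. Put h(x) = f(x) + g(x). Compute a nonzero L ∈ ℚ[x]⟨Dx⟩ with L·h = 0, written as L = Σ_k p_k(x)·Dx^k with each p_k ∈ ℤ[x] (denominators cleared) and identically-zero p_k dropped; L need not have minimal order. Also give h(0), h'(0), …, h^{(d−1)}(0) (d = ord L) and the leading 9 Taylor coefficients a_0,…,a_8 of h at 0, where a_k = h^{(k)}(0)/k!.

L = (-22·x + 28·x^3 + 2·x^5)·Dx + (-1 + 7·x^2 + 9·x^4 + x^6)·Dx^2 + (-22·x + 28·x^3 + 2·x^5)·Dx^3 + (-1 + 7·x^2 + 9·x^4 + x^6)·Dx^4  (order 4).
h: a_k = 2, 4, -1, -4/3, 1/12, 4/5, -1/360, -4/7, 1/20160, …
ICs: h(0) = 2, h′(0) = 4, h′′(0) = -2, h′′′(0) = -8.

f: a_k = 2, 0, -1, 0, 1/12, 0, -1/360, 0, 1/20160, …
g: a_k = 0, 4, 0, -4/3, 0, 4/5, 0, -4/7, 0, …
Weyl lclm of L_f,L_g ⇒ L₀ (ord ≤ 4).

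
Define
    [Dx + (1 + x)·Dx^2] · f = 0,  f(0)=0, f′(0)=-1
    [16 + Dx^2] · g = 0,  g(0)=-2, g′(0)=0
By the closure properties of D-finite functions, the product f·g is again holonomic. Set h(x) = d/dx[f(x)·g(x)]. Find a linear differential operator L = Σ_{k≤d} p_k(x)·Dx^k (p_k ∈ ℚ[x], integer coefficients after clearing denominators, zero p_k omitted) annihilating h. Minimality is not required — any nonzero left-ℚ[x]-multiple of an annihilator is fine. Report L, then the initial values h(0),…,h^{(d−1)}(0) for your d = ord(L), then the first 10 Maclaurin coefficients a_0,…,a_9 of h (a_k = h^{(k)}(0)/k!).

f: a_k = 0, -1, 1/2, -1/3, 1/4, -1/5, 1/6, -1/7, 1/8, -1/9, …
g: a_k = -2, 0, 16, 0, -64/3, 0, 512/45, 0, -1024/315, 0, …
Product ⇒ symmetric product L₀, ord ≤ 4.
Differentiate: ansatz ord ≤ ord L₀ ⇒ L.
L = (96160 + 647168·x + 1757184·x^2 + 2482176·x^3 + 1931264·x^4 + 786432·x^5 + 131072·x^6) + (13728 + 74144·x + 156160·x^2 + 161280·x^3 + 81920·x^4 + 16384·x^5)·Dx + (13546 + 87008·x + 228848·x^2 + 316416·x^3 + 242944·x^4 + 98304·x^5 + 16384·x^6)·Dx^2 + (858 + 4634·x + 9760·x^2 + 10080·x^3 + 5120·x^4 + 1024·x^5)·Dx^3 + (471 + 2910·x + 7439·x^2 + 10080·x^3 + 7640·x^4 + 3072·x^5 + 512·x^6)·Dx^4  (order 4).
h: a_k = 2, -2, -46, 30, 82, -42, -754/15, 998/45, 314/21, -338/63, …
ICs: h(0) = 2, h′(0) = -2, h′′(0) = -92, h′′′(0) = 180.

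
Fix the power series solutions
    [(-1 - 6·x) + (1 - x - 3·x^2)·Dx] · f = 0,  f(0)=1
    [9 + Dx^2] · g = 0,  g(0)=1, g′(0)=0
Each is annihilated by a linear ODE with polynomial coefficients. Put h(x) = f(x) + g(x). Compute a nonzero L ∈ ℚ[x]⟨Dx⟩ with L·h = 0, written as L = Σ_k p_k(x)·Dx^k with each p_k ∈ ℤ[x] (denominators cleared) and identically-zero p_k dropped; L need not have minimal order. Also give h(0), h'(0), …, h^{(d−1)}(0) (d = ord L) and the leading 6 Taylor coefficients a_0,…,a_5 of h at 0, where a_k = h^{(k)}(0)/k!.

f: a_k = 1, 1, 4, 7, 19, 40, …
g: a_k = 1, 0, -9/2, 0, 27/8, 0, …
L₀ := lclm(L_f,L_g); ord L₀ ≤ 1+2.
L = (459 + 2916·x + 1539·x^2 + 3888·x^3 + 3645·x^4 + 4374·x^5) + (-153 + 153·x + 378·x^2 - 405·x^3 + 2187·x^5 + 2187·x^6)·Dx + (51 + 324·x + 171·x^2 + 432·x^3 + 405·x^4 + 486·x^5)·Dx^2 + (-17 + 17·x + 42·x^2 - 45·x^3 + 243·x^5 + 243·x^6)·Dx^3  (order 3).
h: a_k = 2, 1, -1/2, 7, 179/8, 40, …
ICs: h(0) = 2, h′(0) = 1, h′′(0) = -1.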